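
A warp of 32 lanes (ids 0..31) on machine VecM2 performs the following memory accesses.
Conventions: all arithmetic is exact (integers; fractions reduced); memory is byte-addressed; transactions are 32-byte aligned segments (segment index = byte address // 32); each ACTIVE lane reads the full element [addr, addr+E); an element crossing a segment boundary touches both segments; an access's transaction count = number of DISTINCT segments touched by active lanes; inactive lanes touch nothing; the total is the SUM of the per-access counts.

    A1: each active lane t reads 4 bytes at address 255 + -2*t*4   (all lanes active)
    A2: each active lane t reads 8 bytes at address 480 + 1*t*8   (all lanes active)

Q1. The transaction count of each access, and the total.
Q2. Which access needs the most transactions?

A1: 9 transactions
A2: 8 transactions

Answer: 9,8; total 17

Answer: A1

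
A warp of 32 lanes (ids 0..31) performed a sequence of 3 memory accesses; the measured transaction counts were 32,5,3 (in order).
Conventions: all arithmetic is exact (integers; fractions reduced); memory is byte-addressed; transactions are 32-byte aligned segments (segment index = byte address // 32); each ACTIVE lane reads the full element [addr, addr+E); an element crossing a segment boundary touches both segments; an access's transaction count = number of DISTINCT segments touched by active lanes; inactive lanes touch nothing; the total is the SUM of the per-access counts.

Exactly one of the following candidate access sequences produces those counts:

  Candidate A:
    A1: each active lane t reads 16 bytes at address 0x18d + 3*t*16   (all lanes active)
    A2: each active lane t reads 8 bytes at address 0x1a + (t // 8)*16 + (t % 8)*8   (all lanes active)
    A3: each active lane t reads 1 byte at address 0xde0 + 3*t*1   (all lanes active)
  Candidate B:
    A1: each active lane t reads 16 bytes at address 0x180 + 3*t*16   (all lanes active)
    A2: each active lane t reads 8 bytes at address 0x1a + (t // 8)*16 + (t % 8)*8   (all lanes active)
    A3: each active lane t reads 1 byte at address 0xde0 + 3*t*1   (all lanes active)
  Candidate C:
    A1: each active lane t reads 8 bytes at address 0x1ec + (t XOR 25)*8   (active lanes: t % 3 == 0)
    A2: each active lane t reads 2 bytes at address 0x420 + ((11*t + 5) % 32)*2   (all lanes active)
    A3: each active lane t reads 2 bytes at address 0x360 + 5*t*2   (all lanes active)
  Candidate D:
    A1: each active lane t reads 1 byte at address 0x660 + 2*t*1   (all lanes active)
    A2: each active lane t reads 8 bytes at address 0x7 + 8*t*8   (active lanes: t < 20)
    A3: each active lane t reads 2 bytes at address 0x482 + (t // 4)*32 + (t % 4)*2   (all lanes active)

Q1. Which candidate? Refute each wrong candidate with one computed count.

A: A1 gives 48 transactions, not 32
C: A1 gives 9 transactions, not 32
D: A1 gives 2 transactions, not 32
B: all counts match (32,5,3)

Answer: B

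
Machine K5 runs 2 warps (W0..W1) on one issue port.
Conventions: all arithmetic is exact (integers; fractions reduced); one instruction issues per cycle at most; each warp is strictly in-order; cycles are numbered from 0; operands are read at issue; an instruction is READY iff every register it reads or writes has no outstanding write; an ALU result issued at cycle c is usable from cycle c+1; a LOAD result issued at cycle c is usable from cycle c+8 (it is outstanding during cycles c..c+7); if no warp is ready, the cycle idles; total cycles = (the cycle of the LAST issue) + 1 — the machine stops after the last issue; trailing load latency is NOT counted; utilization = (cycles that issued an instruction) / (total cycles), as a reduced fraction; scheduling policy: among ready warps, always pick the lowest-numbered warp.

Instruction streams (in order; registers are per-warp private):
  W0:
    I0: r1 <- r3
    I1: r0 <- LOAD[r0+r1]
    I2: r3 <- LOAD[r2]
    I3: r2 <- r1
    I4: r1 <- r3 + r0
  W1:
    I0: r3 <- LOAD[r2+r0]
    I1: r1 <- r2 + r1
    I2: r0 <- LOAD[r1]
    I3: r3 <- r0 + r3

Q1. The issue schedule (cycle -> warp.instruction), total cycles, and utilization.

cycle 0: W0.I0
cycle 1: W0.I1
cycle 2: W0.I2
cycle 3: W0.I3
cycle 4: W1.I0
cycle 5: W1.I1
cycle 6: W1.I2
cycle 7: idle
cycle 8: idle
cycle 9: idle
cycle 10: W0.I4
cycle 11: idle
cycle 12: idle
cycle 13: idle
cycle 14: W1.I3

Answer: 15 cycles, utilization 3/5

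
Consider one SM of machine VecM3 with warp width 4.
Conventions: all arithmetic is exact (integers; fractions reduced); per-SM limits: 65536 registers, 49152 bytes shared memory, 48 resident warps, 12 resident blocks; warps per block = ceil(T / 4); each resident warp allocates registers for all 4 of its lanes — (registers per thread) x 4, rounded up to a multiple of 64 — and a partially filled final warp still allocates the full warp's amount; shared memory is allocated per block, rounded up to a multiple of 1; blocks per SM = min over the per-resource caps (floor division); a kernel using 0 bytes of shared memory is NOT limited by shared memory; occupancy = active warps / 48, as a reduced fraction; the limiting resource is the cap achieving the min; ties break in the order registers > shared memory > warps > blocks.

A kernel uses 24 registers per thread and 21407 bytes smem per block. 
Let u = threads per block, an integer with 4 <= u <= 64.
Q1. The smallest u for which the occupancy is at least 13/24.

Answer: u = 49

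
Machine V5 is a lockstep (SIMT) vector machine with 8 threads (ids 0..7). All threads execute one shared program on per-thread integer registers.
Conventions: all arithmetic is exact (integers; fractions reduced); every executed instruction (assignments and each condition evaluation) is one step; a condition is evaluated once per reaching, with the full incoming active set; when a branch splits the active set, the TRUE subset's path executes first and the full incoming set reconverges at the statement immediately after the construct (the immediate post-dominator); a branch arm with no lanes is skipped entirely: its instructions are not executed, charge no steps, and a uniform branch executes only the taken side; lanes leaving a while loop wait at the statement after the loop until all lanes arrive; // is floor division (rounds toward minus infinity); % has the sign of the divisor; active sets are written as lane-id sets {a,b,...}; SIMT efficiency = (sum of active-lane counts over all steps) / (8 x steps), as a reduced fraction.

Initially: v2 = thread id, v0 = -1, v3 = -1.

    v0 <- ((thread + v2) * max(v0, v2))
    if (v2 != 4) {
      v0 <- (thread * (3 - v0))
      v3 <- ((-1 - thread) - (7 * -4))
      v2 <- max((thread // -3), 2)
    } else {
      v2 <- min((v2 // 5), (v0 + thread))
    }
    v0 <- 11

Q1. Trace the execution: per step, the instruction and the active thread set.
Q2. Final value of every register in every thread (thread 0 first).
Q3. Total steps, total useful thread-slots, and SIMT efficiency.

step 0: v0 <- ((thread + v2) * max(v0, v2)) {0,1,2,3,4,5,6,7}
step 1: eval (v2 != 4)               {0,1,2,3,4,5,6,7}
step 2: v0 <- (thread * (3 - v0))    {0,1,2,3,5,6,7}
step 3: v3 <- ((-1 - thread) - (7 * -4)) {0,1,2,3,5,6,7}
step 4: v2 <- max((thread // -3), 2) {0,1,2,3,5,6,7}
step 5: v2 <- min((v2 // 5), (v0 + thread)) {4}
step 6: v0 <- 11                     {0,1,2,3,4,5,6,7}

Answer: 7 steps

v2: 2,2,2,2,0,2,2,2
v0: 11,11,11,11,11,11,11,11
v3: 27,26,25,24,-1,22,21,20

steps = 7; useful = 46; efficiency = 46/56 = 23/28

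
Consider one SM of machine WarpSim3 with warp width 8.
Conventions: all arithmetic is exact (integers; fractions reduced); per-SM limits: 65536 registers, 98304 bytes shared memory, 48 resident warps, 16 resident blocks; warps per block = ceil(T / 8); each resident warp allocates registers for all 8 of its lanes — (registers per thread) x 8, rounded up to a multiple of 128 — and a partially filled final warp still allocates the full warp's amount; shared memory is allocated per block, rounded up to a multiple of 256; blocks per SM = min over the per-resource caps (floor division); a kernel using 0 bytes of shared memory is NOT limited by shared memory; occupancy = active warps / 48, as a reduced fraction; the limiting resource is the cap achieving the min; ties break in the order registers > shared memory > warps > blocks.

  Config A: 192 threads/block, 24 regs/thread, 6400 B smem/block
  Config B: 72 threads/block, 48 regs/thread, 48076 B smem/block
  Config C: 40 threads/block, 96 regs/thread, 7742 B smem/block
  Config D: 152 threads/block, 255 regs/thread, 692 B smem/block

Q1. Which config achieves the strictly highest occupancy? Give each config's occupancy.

occupancies: A 1, B 3/8, C 15/16, D 19/48

Answer: A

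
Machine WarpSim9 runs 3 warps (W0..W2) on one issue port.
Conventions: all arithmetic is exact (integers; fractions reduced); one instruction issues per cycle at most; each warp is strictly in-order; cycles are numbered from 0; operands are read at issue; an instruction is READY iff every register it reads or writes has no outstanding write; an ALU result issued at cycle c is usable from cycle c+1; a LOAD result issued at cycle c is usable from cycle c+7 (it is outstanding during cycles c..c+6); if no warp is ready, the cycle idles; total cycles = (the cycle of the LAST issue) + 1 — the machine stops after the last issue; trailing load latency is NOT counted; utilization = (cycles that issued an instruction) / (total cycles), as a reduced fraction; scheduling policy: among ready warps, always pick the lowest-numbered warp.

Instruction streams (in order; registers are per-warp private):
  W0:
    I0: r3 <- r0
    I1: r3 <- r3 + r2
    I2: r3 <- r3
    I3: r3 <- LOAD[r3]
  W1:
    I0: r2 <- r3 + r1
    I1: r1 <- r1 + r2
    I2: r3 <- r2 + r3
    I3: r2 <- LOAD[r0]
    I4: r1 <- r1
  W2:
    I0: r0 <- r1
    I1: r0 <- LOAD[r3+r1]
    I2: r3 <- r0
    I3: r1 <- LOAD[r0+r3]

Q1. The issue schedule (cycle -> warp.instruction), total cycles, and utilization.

cycle 0: W0.I0
cycle 1: W0.I1
cycle 2: W0.I2
cycle 3: W0.I3
cycle 4: W1.I0
cycle 5: W1.I1
cycle 6: W1.I2
cycle 7: W1.I3
cycle 8: W1.I4
cycle 9: W2.I0
cycle 10: W2.I1
cycle 11: idle
cycle 12: idle
cycle 13: idle
cycle 14: idle
cycle 15: idle
cycle 16: idle
cycle 17: W2.I2
cycle 18: W2.I3

Answer: 19 cycles, utilization 13/19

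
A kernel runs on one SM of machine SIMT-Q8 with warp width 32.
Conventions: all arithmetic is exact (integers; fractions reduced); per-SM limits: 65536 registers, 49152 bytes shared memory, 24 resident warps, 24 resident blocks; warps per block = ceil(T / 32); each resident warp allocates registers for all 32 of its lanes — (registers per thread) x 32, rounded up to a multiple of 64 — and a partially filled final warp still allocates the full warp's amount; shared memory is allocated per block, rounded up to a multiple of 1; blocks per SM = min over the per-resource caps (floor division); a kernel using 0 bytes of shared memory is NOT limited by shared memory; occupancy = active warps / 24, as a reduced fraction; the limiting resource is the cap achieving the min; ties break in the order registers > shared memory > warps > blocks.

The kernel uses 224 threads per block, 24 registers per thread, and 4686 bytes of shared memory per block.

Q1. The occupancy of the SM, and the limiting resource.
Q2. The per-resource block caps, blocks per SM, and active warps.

Answer: occupancy 7/8, limited by warps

registers: 12 blocks
shared memory: 10 blocks
warps: 3 blocks
blocks: 24 blocks

Answer: 3 blocks, 21 active warps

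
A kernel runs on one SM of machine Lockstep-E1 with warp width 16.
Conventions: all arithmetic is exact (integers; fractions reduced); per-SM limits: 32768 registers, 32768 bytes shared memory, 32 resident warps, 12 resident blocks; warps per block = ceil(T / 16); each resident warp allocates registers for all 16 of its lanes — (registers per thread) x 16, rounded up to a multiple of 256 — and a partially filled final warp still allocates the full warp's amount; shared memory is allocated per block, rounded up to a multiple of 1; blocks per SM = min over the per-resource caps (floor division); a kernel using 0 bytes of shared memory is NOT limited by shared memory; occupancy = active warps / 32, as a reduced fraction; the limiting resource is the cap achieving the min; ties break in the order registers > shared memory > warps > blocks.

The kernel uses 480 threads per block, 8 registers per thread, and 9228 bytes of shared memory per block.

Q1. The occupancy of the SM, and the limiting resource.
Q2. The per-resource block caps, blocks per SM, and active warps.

Answer: occupancy 15/16, limited by warps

registers: 4 blocks
shared memory: 3 blocks
warps: 1 block
blocks: 12 blocks

Answer: 1 block, 30 active warps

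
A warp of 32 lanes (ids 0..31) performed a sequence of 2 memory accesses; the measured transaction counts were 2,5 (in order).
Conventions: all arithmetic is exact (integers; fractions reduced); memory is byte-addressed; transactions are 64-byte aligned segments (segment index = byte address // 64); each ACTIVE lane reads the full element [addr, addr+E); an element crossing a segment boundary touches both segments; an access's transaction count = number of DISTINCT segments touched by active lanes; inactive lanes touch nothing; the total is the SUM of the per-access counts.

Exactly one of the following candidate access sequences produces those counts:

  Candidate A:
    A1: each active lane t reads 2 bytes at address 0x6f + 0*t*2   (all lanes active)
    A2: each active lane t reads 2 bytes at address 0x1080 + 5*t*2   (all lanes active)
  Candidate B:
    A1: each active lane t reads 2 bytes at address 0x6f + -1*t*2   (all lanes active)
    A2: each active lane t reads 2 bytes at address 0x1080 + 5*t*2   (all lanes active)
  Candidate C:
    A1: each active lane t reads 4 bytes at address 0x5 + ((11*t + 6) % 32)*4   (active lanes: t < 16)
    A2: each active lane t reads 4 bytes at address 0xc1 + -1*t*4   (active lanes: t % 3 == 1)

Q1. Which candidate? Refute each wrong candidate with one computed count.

A: A1 gives 1 transaction, not 2
C: A1 gives 3 transactions, not 2
B: all counts match (2,5)

Answer: B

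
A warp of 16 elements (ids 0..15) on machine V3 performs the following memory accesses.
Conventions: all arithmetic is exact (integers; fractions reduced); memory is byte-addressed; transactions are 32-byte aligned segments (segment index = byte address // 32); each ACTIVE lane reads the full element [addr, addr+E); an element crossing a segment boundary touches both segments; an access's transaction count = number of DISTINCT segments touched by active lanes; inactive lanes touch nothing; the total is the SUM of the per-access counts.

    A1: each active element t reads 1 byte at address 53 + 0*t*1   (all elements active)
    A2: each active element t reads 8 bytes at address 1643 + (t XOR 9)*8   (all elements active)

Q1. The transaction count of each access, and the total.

A1: 1 transaction
A2: 5 transactions

Answer: 1,5; total 6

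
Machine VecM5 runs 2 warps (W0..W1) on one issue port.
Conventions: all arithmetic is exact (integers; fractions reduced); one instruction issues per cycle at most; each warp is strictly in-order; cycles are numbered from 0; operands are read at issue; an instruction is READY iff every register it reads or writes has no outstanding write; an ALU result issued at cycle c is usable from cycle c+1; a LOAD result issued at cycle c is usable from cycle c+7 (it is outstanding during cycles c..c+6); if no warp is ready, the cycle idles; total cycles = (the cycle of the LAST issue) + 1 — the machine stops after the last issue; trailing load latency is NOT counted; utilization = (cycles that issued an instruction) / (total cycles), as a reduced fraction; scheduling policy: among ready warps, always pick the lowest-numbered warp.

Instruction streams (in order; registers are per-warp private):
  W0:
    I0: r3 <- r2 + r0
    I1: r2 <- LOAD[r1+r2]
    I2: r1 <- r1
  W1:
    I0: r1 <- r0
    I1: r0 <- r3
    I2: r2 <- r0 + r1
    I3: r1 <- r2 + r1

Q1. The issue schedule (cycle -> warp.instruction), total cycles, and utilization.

cycle 0: W0.I0
cycle 1: W0.I1
cycle 2: W0.I2
cycle 3: W1.I0
cycle 4: W1.I1
cycle 5: W1.I2
cycle 6: W1.I3

Answer: 7 cycles, utilization 1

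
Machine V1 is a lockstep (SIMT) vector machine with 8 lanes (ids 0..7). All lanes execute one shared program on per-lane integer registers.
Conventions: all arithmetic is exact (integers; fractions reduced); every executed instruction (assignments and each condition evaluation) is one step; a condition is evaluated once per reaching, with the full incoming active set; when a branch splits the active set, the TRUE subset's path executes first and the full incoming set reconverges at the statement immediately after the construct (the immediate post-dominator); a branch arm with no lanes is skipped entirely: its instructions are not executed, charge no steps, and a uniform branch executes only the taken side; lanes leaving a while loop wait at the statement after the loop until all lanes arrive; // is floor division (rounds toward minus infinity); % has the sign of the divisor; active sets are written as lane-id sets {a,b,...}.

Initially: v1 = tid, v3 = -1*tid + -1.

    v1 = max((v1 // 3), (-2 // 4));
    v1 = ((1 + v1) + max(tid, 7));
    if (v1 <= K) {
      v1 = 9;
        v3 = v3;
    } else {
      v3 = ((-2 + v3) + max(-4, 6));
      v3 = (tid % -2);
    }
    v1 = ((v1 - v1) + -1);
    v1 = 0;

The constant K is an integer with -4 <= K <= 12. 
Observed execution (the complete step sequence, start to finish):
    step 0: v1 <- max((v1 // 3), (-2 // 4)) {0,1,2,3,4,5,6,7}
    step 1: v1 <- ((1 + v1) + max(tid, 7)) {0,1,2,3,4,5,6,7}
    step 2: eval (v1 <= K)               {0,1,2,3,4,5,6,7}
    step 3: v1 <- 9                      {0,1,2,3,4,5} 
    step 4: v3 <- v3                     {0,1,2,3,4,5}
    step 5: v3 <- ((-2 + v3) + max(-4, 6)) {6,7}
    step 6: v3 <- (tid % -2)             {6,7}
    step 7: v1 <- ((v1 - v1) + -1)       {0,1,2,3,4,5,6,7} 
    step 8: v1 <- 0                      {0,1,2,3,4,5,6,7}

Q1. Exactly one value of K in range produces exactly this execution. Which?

Answer: K = 9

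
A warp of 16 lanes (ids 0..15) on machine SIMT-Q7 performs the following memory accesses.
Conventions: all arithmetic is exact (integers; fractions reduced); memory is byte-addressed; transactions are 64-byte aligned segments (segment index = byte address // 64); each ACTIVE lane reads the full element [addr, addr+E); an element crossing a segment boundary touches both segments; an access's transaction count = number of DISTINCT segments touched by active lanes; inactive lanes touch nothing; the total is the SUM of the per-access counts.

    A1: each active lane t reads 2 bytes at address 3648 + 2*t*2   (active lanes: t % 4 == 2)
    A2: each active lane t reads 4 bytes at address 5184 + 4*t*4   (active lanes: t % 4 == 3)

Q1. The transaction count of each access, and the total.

A1: 1 transaction
A2: 4 transactions

Answer: 1,4; total 5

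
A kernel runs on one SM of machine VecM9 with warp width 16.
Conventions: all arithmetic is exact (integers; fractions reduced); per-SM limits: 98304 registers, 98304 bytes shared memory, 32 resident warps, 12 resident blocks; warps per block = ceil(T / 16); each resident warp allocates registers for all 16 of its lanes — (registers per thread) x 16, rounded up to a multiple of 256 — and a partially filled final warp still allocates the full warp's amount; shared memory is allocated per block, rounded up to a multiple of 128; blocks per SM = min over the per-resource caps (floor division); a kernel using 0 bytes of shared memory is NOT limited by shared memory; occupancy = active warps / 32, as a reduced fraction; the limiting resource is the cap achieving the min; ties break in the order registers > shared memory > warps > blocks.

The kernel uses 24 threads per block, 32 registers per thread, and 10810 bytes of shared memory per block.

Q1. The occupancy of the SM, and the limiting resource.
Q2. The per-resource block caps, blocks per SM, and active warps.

Answer: occupancy 9/16, limited by shared memory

registers: 96 blocks
shared memory: 9 blocks
warps: 16 blocks
blocks: 12 blocks

Answer: 9 blocks, 18 active warps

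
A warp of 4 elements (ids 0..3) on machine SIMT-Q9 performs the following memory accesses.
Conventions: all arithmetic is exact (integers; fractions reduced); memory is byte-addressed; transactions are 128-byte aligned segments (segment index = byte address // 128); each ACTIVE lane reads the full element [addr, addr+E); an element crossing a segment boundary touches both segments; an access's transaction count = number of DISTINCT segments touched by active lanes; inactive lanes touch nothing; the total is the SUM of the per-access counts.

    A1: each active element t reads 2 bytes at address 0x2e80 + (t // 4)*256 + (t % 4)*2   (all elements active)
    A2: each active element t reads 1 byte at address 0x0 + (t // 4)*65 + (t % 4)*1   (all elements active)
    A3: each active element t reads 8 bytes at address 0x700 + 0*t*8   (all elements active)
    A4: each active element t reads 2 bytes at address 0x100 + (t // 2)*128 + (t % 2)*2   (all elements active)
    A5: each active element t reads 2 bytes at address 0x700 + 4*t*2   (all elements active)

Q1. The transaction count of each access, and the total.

A1: 1 transaction
A2: 1 transaction
A3: 1 transaction
A4: 2 transactions
A5: 1 transaction

Answer: 1,1,1,2,1; total 6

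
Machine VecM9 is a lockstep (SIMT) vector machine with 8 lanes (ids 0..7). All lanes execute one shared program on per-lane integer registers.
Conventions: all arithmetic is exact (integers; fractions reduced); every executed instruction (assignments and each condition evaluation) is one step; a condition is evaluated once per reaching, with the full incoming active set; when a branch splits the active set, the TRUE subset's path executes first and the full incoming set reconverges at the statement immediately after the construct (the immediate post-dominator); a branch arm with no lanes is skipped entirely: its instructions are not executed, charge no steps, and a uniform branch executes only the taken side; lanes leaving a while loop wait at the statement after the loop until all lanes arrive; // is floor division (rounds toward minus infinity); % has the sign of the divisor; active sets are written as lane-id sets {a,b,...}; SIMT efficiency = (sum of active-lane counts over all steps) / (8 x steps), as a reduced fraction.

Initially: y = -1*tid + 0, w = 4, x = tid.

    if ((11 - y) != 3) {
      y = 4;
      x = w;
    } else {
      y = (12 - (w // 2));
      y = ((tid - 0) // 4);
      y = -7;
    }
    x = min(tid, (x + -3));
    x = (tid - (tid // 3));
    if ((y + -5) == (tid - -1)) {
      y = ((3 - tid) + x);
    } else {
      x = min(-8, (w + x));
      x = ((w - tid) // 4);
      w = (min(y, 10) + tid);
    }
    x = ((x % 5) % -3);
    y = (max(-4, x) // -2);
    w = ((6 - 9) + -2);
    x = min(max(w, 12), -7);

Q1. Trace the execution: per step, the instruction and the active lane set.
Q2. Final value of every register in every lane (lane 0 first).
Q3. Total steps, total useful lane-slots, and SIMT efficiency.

step 0: eval ((11 - y) != 3)         {0,1,2,3,4,5,6,7}
step 1: y <- 4                       {0,1,2,3,4,5,6,7}
step 2: x <- w                       {0,1,2,3,4,5,6,7}
step 3: x <- min(tid, (x + -3))      {0,1,2,3,4,5,6,7}
step 4: x <- (tid - (tid // 3))      {0,1,2,3,4,5,6,7}
step 5: eval ((y + -5) == (tid - -1)) {0,1,2,3,4,5,6,7}
step 6: x <- min(-8, (w + x))        {0,1,2,3,4,5,6,7}
step 7: x <- ((w - tid) // 4)        {0,1,2,3,4,5,6,7}
step 8: w <- (min(y, 10) + tid)      {0,1,2,3,4,5,6,7}
step 9: x <- ((x % 5) % -3)          {0,1,2,3,4,5,6,7}
step 10: y <- (max(-4, x) // -2)      {0,1,2,3,4,5,6,7}
step 11: w <- ((6 - 9) + -2)          {0,1,2,3,4,5,6,7}
step 12: x <- min(max(w, 12), -7)     {0,1,2,3,4,5,6,7}

Answer: 13 steps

y: 1,0,0,0,0,1,1,1
w: -5,-5,-5,-5,-5,-5,-5,-5
x: -7,-7,-7,-7,-7,-7,-7,-7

steps = 13; useful = 104; efficiency = 104/104 = 1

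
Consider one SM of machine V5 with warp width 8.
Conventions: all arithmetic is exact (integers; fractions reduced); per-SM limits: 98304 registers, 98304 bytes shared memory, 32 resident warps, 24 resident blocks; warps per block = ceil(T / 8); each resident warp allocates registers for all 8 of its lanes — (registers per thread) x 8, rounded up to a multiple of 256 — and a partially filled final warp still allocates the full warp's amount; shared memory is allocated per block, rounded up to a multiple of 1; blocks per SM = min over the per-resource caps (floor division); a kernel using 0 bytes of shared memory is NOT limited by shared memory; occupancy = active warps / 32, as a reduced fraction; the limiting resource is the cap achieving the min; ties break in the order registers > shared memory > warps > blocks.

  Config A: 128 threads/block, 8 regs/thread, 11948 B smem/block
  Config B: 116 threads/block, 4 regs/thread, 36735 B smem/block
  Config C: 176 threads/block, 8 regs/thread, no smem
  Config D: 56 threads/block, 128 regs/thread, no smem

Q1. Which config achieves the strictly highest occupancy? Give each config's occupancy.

occupancies: A 1, B 15/16, C 11/16, D 7/8

Answer: A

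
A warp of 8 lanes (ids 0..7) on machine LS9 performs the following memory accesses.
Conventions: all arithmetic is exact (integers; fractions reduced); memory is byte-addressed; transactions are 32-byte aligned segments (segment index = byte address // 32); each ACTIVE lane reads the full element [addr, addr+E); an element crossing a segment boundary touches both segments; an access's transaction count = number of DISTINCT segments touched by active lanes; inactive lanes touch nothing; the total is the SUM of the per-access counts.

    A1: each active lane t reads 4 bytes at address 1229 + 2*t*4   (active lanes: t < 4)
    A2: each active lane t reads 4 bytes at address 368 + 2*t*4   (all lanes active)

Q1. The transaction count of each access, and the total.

A1: 2 transactions
A2: 3 transactions

Answer: 2,3; total 5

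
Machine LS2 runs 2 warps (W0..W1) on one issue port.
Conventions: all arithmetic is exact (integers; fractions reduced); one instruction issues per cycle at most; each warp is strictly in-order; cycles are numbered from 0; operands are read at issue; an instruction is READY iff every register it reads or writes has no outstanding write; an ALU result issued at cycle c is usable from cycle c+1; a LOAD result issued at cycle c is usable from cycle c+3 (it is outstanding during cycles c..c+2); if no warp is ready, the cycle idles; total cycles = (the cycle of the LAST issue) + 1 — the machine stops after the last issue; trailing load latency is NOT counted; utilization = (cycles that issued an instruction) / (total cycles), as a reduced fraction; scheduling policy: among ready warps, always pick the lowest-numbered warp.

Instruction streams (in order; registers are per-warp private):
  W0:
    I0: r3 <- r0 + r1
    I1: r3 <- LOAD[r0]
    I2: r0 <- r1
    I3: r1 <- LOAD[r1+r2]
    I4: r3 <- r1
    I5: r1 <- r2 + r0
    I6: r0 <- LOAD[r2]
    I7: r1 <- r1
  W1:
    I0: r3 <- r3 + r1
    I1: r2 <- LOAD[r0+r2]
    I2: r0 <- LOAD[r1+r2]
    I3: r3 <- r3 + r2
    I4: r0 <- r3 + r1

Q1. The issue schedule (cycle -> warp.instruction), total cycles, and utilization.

cycle 0: W0.I0
cycle 1: W0.I1
cycle 2: W0.I2
cycle 3: W0.I3
cycle 4: W1.I0
cycle 5: W1.I1
cycle 6: W0.I4
cycle 7: W0.I5
cycle 8: W0.I6
cycle 9: W0.I7
cycle 10: W1.I2
cycle 11: W1.I3
cycle 12: idle
cycle 13: W1.I4

Answer: 14 cycles, utilization 13/14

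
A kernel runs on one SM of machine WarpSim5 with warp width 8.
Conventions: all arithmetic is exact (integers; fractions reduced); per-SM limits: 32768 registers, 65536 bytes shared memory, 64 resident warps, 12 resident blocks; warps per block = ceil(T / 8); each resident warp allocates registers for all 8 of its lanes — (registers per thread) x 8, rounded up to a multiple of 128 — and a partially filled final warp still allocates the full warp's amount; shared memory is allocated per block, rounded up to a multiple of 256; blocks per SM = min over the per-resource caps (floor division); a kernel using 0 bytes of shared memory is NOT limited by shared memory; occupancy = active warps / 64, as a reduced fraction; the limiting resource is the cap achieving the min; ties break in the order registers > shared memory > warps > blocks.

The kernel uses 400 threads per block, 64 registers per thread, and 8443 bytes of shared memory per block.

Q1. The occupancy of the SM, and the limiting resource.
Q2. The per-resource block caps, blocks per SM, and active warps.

Answer: occupancy 25/32, limited by registers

registers: 1 block
shared memory: 7 blocks
warps: 1 block
blocks: 12 blocks

Answer: 1 block, 50 active warps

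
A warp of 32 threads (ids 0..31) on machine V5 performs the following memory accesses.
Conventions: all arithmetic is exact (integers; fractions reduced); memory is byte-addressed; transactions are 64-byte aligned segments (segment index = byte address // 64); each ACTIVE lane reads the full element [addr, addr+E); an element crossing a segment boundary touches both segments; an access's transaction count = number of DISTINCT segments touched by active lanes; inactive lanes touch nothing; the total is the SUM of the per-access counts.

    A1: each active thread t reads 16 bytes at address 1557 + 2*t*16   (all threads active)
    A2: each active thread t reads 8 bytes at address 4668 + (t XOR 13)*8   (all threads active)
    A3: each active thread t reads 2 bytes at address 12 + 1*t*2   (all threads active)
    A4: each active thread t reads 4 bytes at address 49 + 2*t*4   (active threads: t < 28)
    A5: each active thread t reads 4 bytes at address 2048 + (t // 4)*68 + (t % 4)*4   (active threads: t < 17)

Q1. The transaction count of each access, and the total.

A1: 17 transactions
A2: 5 transactions
A3: 2 transactions
A4: 5 transactions
A5: 5 transactions

Answer: 17,5,2,5,5; total 34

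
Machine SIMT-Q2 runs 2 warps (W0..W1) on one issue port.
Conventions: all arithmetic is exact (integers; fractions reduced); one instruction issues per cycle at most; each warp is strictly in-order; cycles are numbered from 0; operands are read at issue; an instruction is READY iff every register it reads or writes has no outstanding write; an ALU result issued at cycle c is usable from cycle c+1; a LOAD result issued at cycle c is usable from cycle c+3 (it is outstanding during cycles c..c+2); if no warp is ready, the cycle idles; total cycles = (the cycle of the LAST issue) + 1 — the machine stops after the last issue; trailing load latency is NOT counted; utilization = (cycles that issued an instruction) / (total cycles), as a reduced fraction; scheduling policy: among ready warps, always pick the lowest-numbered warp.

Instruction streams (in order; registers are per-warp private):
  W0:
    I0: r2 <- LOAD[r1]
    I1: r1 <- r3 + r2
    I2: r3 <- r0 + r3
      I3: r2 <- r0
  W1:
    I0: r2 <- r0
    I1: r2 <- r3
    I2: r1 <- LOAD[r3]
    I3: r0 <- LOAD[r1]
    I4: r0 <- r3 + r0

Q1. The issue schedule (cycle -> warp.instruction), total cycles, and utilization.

cycle 0: W0.I0
cycle 1: W1.I0
cycle 2: W1.I1
cycle 3: W0.I1
cycle 4: W0.I2
cycle 5: W0.I3
cycle 6: W1.I2
cycle 7: idle
cycle 8: idle
cycle 9: W1.I3
cycle 10: idle
cycle 11: idle
cycle 12: W1.I4

Answer: 13 cycles, utilization 9/13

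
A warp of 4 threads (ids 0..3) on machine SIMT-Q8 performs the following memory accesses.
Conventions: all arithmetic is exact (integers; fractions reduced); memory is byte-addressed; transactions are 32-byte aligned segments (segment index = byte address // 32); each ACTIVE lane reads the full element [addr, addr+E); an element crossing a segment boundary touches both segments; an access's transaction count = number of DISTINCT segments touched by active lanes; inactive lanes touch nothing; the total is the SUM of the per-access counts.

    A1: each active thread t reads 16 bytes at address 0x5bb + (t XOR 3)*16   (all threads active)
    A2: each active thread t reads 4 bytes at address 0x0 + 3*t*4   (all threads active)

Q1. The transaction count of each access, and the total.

A1: 3 transactions
A2: 2 transactions

Answer: 3,2; total 5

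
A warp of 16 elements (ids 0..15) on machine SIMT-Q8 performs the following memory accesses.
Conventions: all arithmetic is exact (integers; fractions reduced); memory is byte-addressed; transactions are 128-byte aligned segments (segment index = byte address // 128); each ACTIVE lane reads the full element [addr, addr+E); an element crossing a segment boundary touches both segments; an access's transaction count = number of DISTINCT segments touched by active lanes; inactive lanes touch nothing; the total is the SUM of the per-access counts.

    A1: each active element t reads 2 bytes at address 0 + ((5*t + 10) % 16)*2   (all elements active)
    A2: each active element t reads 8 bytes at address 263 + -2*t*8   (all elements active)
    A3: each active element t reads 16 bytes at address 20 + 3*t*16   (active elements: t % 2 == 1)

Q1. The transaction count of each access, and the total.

A1: 1 transaction
A2: 3 transactions
A3: 6 transactions

Answer: 1,3,6; total 10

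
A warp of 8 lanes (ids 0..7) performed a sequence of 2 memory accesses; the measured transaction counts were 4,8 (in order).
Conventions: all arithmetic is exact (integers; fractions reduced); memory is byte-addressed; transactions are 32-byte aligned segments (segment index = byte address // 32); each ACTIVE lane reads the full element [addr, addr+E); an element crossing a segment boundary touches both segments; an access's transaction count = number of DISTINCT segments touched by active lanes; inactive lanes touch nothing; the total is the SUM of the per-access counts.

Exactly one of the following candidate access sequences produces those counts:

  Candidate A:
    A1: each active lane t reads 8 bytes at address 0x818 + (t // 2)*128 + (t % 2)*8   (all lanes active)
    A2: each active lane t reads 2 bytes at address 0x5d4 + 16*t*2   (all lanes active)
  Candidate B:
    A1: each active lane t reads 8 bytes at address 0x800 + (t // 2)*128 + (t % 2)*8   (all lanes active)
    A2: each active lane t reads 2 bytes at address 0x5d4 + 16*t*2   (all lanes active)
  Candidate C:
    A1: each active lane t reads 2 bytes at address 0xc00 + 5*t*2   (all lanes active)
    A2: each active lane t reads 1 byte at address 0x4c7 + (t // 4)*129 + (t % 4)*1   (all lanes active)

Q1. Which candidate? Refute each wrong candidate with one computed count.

A: A1 gives 8 transactions, not 4
C: A1 gives 3 transactions, not 4
B: all counts match (4,8)

Answer: B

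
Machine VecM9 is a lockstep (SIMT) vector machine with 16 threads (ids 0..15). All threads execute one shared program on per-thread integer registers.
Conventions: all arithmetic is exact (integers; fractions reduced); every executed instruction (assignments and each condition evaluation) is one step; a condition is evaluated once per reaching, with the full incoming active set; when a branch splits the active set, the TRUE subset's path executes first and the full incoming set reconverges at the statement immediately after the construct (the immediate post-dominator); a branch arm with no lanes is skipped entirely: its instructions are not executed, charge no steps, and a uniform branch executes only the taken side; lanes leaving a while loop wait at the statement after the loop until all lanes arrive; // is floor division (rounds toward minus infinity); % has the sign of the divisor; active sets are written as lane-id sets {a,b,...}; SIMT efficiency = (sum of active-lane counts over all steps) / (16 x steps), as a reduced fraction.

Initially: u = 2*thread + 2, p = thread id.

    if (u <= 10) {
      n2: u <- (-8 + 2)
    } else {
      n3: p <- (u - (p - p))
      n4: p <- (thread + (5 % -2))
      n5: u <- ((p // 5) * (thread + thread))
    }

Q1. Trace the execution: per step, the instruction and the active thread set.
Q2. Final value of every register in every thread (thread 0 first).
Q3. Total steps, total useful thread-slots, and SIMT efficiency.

step 0: eval (u <= 10)               {0,1,2,3,4,5,6,7,8,9,10,11,12,13,14,15}
step 1: u <- (-8 + 2)                {0,1,2,3,4}
step 2: p <- (u - (p - p))           {5,6,7,8,9,10,11,12,13,14,15}
step 3: p <- (thread + (5 % -2))     {5,6,7,8,9,10,11,12,13,14,15}
step 4: u <- ((p // 5) * (thread + thread)) {5,6,7,8,9,10,11,12,13,14,15}

Answer: 5 steps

u: -6,-6,-6,-6,-6,0,12,14,16,18,20,44,48,52,56,60
p: 0,1,2,3,4,4,5,6,7,8,9,10,11,12,13,14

steps = 5; useful = 54; efficiency = 54/80 = 27/40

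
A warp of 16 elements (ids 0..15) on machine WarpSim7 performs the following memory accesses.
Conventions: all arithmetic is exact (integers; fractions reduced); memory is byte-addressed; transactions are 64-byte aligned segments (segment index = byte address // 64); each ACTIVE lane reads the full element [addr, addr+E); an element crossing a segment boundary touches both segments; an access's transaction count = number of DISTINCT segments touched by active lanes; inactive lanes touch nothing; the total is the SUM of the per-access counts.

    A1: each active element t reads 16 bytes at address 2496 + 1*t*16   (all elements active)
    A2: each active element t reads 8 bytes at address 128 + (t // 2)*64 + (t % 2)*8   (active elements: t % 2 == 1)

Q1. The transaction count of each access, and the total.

A1: 4 transactions
A2: 8 transactions

Answer: 4,8; total 12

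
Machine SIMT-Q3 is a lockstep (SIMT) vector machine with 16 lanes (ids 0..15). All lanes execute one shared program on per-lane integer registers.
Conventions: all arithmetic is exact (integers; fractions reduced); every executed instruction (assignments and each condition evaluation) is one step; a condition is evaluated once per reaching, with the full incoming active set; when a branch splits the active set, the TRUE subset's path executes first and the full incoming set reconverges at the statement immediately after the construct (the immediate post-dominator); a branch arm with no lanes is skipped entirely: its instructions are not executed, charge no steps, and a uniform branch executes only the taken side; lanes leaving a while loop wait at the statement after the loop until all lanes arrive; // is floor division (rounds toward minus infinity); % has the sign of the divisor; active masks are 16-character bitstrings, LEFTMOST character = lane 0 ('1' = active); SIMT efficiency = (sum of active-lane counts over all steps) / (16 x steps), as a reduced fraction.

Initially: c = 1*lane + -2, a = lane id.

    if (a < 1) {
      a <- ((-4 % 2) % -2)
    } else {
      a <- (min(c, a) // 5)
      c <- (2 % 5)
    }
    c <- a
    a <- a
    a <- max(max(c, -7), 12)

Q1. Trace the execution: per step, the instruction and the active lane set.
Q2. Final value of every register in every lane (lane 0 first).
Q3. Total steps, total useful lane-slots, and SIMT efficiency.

step 0: eval (a < 1)                 1111111111111111
step 1: a <- ((-4 % 2) % -2)         1000000000000000
step 2: a <- (min(c, a) // 5)        0111111111111111
step 3: c <- (2 % 5)                 0111111111111111
step 4: c <- a                       1111111111111111
step 5: a <- a                       1111111111111111
step 6: a <- max(max(c, -7), 12)     1111111111111111

Answer: 7 steps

c: 0,-1,0,0,0,0,0,1,1,1,1,1,2,2,2,2
a: 12,12,12,12,12,12,12,12,12,12,12,12,12,12,12,12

steps = 7; useful = 95; efficiency = 95/112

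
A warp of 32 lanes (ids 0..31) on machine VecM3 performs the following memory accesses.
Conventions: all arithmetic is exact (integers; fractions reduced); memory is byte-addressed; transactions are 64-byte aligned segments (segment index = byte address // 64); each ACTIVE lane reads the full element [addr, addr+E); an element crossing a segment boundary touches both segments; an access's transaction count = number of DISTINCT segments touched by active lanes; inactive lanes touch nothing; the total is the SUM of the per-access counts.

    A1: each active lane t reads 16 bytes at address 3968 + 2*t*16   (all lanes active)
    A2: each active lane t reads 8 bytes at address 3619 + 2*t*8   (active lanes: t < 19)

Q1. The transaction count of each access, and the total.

A1: 16 transactions
A2: 6 transactions

Answer: 16,6; total 22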